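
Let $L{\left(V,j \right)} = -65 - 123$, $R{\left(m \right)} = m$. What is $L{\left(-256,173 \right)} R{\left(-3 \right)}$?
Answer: $564$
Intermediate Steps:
$L{\left(V,j \right)} = -188$ ($L{\left(V,j \right)} = -65 - 123 = -188$)
$L{\left(-256,173 \right)} R{\left(-3 \right)} = \left(-188\right) \left(-3\right) = 564$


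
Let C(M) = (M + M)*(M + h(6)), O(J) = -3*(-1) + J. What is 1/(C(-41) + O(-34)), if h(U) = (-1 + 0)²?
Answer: 1/3249 ≈ 0.00030779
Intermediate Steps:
h(U) = 1 (h(U) = (-1)² = 1)
O(J) = 3 + J
C(M) = 2*M*(1 + M) (C(M) = (M + M)*(M + 1) = (2*M)*(1 + M) = 2*M*(1 + M))
1/(C(-41) + O(-34)) = 1/(2*(-41)*(1 - 41) + (3 - 34)) = 1/(2*(-41)*(-40) - 31) = 1/(3280 - 31) = 1/3249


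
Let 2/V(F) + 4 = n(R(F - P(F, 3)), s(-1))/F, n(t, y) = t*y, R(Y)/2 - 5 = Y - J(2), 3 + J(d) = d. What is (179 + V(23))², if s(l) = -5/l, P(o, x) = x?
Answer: 226773481/7056 ≈ 32139.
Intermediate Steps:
J(d) = -3 + d
R(Y) = 12 + 2*Y (R(Y) = 10 + 2*(Y - (-3 + 2)) = 10 + 2*(Y - 1*(-1)) = 10 + 2*(Y + 1) = 10 + 2*(1 + Y) = 10 + (2 + 2*Y) = 12 + 2*Y)
V(F) = 2/(-4 + (30 + 10*F)/F) (V(F) = 2/(-4 + ((12 + 2*(F - 1*3))*(-5/(-1)))/F) = 2/(-4 + ((12 + 2*(F - 3))*(-5*(-1)))/F) = 2/(-4 + ((12 + 2*(-3 + F))*5)/F) = 2/(-4 + ((12 + (-6 + 2*F))*5)/F) = 2/(-4 + ((6 + 2*F)*5)/F) = 2/(-4 + (30 + 10*F)/F))
(179 + V(23))² = (179 + (⅓)*23/(5 + 23))² = (179 + (⅓)*23/28)² = (179 + (⅓)*23*(1/28))² = (179 + 23/84)² = (15059/84)² = 226773481/7056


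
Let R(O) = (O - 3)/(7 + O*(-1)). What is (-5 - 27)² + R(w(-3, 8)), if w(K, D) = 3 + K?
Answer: 7165/7 ≈ 1023.6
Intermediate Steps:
R(O) = (-3 + O)/(7 - O)
(-5 - 27)² + R(w(-3, 8)) = (-5 - 27)² + (3 - (3 - 3))/(-7 + (3 - 3)) = (-32)² + (3 - 1*0)/(-7 + 0) = 1024 + (3 + 0)/(-7) = 1024 - ⅐*3 = 1024 - 3/7 = 7165/7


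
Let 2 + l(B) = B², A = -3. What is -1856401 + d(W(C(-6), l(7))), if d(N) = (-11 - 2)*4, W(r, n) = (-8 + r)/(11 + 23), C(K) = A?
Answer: -1856453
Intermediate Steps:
C(K) = -3
l(B) = -2 + B²
W(r, n) = -4/17 + r/34 (W(r, n) = (-8 + r)/34 = (-8 + r)*(1/34) = -4/17 + r/34)
d(N) = -52 (d(N) = -13*4 = -52)
-1856401 + d(W(C(-6), l(7))) = -1856401 - 52 = -1856453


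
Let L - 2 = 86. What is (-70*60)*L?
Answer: -369600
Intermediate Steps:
L = 88 (L = 2 + 86 = 88)
(-70*60)*L = -70*60*88 = -4200*88 = -369600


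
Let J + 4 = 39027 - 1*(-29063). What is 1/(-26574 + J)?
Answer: 1/41512 ≈ 2.4089e-5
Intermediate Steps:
J = 68086 (J = -4 + (39027 - 1*(-29063)) = -4 + (39027 + 29063) = -4 + 68090 = 68086)
1/(-26574 + J) = 1/(-26574 + 68086) = 1/41512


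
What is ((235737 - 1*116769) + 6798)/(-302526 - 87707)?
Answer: -125766/390233 ≈ -0.32228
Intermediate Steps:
((235737 - 1*116769) + 6798)/(-302526 - 87707) = ((235737 - 116769) + 6798)/(-390233) = (118968 + 6798)*(-1/390233) = 125766*(-1/390233) = -125766/390233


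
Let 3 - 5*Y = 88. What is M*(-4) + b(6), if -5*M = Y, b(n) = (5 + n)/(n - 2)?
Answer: -217/20 ≈ -10.850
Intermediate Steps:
Y = -17 (Y = 3/5 - 1/5*88 = 3/5 - 88/5 = -17)
b(n) = (5 + n)/(-2 + n)
M = 17/5 (M = -1/5*(-17) = 17/5 ≈ 3.4000)
M*(-4) + b(6) = (17/5)*(-4) + (5 + 6)/(-2 + 6) = -68/5 + 11/4 = -217/20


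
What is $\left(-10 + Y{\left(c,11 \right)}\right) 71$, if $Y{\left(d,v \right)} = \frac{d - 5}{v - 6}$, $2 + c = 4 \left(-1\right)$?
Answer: $- \frac{4331}{5} \approx -866.2$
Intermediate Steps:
$c = -6$ ($c = -2 + 4 \left(-1\right) = -2 - 4 = -6$)
$Y{\left(d,v \right)} = \frac{-5 + d}{-6 + v}$
$\left(-10 + Y{\left(c,11 \right)}\right) 71 = \left(-10 + \frac{-5 - 6}{-6 + 11}\right) 71 = \left(-10 + \frac{1}{5} \left(-11\right)\right) 71 = \left(-10 - \frac{11}{5}\right) 71 = \left(- \frac{61}{5}\right) 71 = - \frac{4331}{5}$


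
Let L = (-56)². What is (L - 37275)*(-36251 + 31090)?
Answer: 176191379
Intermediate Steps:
L = 3136
(L - 37275)*(-36251 + 31090) = (3136 - 37275)*(-36251 + 31090) = -34139*(-5161) = 176191379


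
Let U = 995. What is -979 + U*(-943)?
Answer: -939264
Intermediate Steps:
-979 + U*(-943) = -979 + 995*(-943) = -979 - 938285 = -939264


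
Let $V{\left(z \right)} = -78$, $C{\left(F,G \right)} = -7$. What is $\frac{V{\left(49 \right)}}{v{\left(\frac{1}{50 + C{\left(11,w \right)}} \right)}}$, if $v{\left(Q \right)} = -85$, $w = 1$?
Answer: $\frac{78}{85} \approx 0.91765$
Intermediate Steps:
$\frac{V{\left(49 \right)}}{v{\left(\frac{1}{50 + C{\left(11,w \right)}} \right)}} = - \frac{78}{-85} = \left(-78\right) \left(- \frac{1}{85}\right) = \frac{78}{85}$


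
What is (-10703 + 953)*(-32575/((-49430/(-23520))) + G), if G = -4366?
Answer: 957425995500/4943 ≈ 1.9369e+8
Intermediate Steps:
(-10703 + 953)*(-32575/((-49430/(-23520))) + G) = (-10703 + 953)*(-32575/((-49430/(-23520))) - 4366) = -9750*(-32575/((-49430*(-1/23520))) - 4366) = -9750*(-32575/4943/2352 - 4366) = -9750*(-32575*2352/4943 - 4366) = -9750*(-76616400/4943 - 4366) = -9750*(-98197538/4943) = 957425995500/4943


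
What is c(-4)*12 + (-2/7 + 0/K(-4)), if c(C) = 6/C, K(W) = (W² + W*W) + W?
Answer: -128/7 ≈ -18.286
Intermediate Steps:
K(W) = W + 2*W² (K(W) = (W² + W²) + W = 2*W² + W = W + 2*W²)
c(-4)*12 + (-2/7 + 0/K(-4)) = (6/(-4))*12 + (-2/7 + 0/((-4*(1 + 2*(-4))))) = (6*(-¼))*12 + (-2*⅐ + 0/((-4*(1 - 8)))) = -3/2*12 + (-2/7 + 0/((-4*(-7)))) = -18 + (-2/7 + 0/28) = -18 + (-2/7 + 0*(1/28)) = -18 + (-2/7 + 0) = -18 - 2/7 = -128/7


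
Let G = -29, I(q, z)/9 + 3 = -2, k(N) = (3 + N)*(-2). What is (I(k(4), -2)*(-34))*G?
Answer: -44370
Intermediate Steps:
k(N) = -6 - 2*N
I(q, z) = -45 (I(q, z) = -27 + 9*(-2) = -27 - 18 = -45)
(I(k(4), -2)*(-34))*G = -45*(-34)*(-29) = 1530*(-29) = -44370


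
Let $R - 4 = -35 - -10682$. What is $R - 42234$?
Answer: $-31583$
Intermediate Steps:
$R = 10651$ ($R = 4 - -10647 = 4 + \left(-35 + 10682\right) = 4 + 10647 = 10651$)
$R - 42234 = 10651 - 42234 = -31583$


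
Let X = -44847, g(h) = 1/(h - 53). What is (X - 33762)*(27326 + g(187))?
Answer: -287841396165/134 ≈ -2.1481e+9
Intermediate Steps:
g(h) = 1/(-53 + h)
(X - 33762)*(27326 + g(187)) = (-44847 - 33762)*(27326 + 1/(-53 + 187)) = -78609*(27326 + 1/134) = -78609*3661685/134 = -287841396165/134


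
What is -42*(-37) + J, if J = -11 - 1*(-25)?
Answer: 1568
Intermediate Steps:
J = 14 (J = -11 + 25 = 14)
-42*(-37) + J = -42*(-37) + 14 = 1554 + 14 = 1568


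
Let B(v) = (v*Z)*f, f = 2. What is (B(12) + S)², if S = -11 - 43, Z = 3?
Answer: 324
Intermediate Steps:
S = -54
B(v) = 6*v (B(v) = (v*3)*2 = (3*v)*2 = 6*v)
(B(12) + S)² = (6*12 - 54)² = (72 - 54)² = 18² = 324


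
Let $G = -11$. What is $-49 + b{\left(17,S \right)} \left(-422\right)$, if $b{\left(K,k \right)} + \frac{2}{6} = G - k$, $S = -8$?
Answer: $\frac{4073}{3} \approx 1357.7$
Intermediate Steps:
$b{\left(K,k \right)} = - \frac{34}{3} - k$ ($b{\left(K,k \right)} = - \frac{1}{3} - \left(11 + k\right) = - \frac{34}{3} - k$)
$-49 + b{\left(17,S \right)} \left(-422\right) = -49 + \left(- \frac{34}{3} - -8\right) \left(-422\right) = -49 + \left(- \frac{34}{3} + 8\right) \left(-422\right) = -49 - - \frac{4220}{3} = -49 + \frac{4220}{3} = \frac{4073}{3}$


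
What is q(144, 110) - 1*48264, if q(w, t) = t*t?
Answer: -36164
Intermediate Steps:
q(w, t) = t**2
q(144, 110) - 1*48264 = 110**2 - 1*48264 = 12100 - 48264 = -36164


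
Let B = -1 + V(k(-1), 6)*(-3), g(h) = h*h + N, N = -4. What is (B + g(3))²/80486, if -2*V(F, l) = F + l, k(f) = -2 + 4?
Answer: 128/40243 ≈ 0.0031807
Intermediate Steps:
g(h) = -4 + h² (g(h) = h*h - 4 = h² - 4 = -4 + h²)
k(f) = 2
V(F, l) = -F/2 - l/2 (V(F, l) = -(F + l)/2 = -F/2 - l/2)
B = 11 (B = -1 + (-½*2 - ½*6)*(-3) = -1 + (-1 - 3)*(-3) = -1 - 4*(-3) = -1 + 12 = 11)
(B + g(3))²/80486 = (11 + (-4 + 3²))²/80486 = (11 + (-4 + 9))²*(1/80486) = (11 + 5)²*(1/80486) = 16²*(1/80486) = 256*(1/80486) = 128/40243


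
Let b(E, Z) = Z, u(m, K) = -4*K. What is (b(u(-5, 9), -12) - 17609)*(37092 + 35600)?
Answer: -1280905732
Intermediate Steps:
(b(u(-5, 9), -12) - 17609)*(37092 + 35600) = (-12 - 17609)*(37092 + 35600) = -17621*72692 = -1280905732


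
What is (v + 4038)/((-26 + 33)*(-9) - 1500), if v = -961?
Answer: -3077/1563 ≈ -1.9687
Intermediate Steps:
(v + 4038)/((-26 + 33)*(-9) - 1500) = (-961 + 4038)/((-26 + 33)*(-9) - 1500) = 3077/(7*(-9) - 1500) = 3077/(-63 - 1500) = 3077/(-1563) = 3077*(-1/1563) = -3077/1563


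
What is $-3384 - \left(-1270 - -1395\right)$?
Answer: $-3509$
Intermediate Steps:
$-3384 - \left(-1270 - -1395\right) = -3384 - \left(-1270 + 1395\right) = -3384 - 125 = -3509$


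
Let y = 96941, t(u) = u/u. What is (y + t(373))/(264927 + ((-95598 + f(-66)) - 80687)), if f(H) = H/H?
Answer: 96942/88643 ≈ 1.0936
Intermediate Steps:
t(u) = 1
f(H) = 1
(y + t(373))/(264927 + ((-95598 + f(-66)) - 80687)) = (96941 + 1)/(264927 + ((-95598 + 1) - 80687)) = 96942/(264927 + (-95597 - 80687)) = 96942/(264927 - 176284) = 96942/88643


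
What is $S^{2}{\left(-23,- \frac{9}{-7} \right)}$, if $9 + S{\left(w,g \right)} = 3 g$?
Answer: $\frac{1296}{49} \approx 26.449$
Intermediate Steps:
$S{\left(w,g \right)} = -9 + 3 g$
$S^{2}{\left(-23,- \frac{9}{-7} \right)} = \left(-9 + 3 \left(- \frac{9}{-7}\right)\right)^{2} = \left(-9 + 3 \left(\left(-9\right) \left(- \frac{1}{7}\right)\right)\right)^{2} = \left(-9 + 3 \cdot \frac{9}{7}\right)^{2} = \left(-9 + \frac{27}{7}\right)^{2} = \left(- \frac{36}{7}\right)^{2} = \frac{1296}{49}$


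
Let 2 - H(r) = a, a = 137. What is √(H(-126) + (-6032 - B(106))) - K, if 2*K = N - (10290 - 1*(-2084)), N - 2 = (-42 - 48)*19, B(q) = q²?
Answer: 7041 + I*√17403 ≈ 7041.0 + 131.92*I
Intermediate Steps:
H(r) = -135 (H(r) = 2 - 1*137 = 2 - 137 = -135)
N = -1708 (N = 2 + (-42 - 48)*19 = 2 - 90*19 = 2 - 1710 = -1708)
K = -7041 (K = (-1708 - (10290 - 1*(-2084)))/2 = (-1708 - (10290 + 2084))/2 = (-1708 - 1*12374)/2 = (-1708 - 12374)/2 = (½)*(-14082) = -7041)
√(H(-126) + (-6032 - B(106))) - K = √(-135 + (-6032 - 1*106²)) - 1*(-7041) = √(-135 + (-6032 - 1*11236)) + 7041 = √(-135 + (-6032 - 11236)) + 7041 = √(-135 - 17268) + 7041 = √(-17403) + 7041 = I*√17403 + 7041 = 7041 + I*√17403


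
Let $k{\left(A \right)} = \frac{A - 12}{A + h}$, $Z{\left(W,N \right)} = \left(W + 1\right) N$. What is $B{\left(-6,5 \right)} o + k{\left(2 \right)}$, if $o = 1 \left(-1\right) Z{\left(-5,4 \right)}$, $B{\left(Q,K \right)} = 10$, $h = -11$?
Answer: $\frac{1450}{9} \approx 161.11$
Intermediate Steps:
$Z{\left(W,N \right)} = N \left(1 + W\right)$ ($Z{\left(W,N \right)} = \left(1 + W\right) N = N \left(1 + W\right)$)
$o = 16$ ($o = 1 \left(-1\right) 4 \left(1 - 5\right) = - 4 \left(-4\right) = \left(-1\right) \left(-16\right) = 16$)
$k{\left(A \right)} = \frac{-12 + A}{-11 + A}$ ($k{\left(A \right)} = \frac{A - 12}{A - 11} = \frac{-12 + A}{-11 + A}$)
$B{\left(-6,5 \right)} o + k{\left(2 \right)} = 10 \cdot 16 + \frac{-12 + 2}{-11 + 2} = 160 + \frac{1}{-9} \left(-10\right) = 160 - - \frac{10}{9} = 160 + \frac{10}{9} = \frac{1450}{9}$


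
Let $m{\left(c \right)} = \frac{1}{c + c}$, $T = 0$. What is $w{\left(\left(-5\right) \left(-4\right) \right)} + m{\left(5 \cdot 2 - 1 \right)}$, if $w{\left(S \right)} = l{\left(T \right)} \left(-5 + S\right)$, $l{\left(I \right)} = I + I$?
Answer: $\frac{1}{18} \approx 0.055556$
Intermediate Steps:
$l{\left(I \right)} = 2 I$
$w{\left(S \right)} = 0$ ($w{\left(S \right)} = 2 \cdot 0 \left(-5 + S\right) = 0 \left(-5 + S\right) = 0$)
$m{\left(c \right)} = \frac{1}{2 c}$
$w{\left(\left(-5\right) \left(-4\right) \right)} + m{\left(5 \cdot 2 - 1 \right)} = 0 + \frac{1}{2 \left(5 \cdot 2 - 1\right)} = 0 + \frac{1}{2 \left(10 - 1\right)} = 0 + \frac{1}{2 \cdot 9} = 0 + \frac{1}{2} \cdot \frac{1}{9} = 0 + \frac{1}{18} = \frac{1}{18}$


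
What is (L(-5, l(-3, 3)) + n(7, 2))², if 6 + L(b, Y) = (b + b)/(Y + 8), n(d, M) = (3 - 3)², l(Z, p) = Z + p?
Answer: 841/16 ≈ 52.563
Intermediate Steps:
n(d, M) = 0 (n(d, M) = 0² = 0)
L(b, Y) = -6 + 2*b/(8 + Y) (L(b, Y) = -6 + (b + b)/(Y + 8) = -6 + (2*b)/(8 + Y) = -6 + 2*b/(8 + Y))
(L(-5, l(-3, 3)) + n(7, 2))² = (2*(-24 - 5 - 3*(-3 + 3))/(8 + (-3 + 3)) + 0)² = (2*(-24 - 5 - 3*0)/(8 + 0) + 0)² = (2*(-24 - 5 + 0)/8 + 0)² = (2*(⅛)*(-29) + 0)² = (-29/4 + 0)² = (-29/4)² = 841/16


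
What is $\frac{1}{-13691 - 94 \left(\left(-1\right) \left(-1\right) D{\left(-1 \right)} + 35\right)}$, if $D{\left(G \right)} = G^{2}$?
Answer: $- \frac{1}{17075} \approx -5.8565 \cdot 10^{-5}$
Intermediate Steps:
$\frac{1}{-13691 - 94 \left(\left(-1\right) \left(-1\right) D{\left(-1 \right)} + 35\right)} = \frac{1}{-13691 - 94 \left(\left(-1\right) \left(-1\right) \left(-1\right)^{2} + 35\right)} = \frac{1}{-13691 - 94 \left(1 \cdot 1 + 35\right)} = \frac{1}{-13691 - 94 \left(1 + 35\right)} = \frac{1}{-13691 - 3384} = \frac{1}{-17075} = - \frac{1}{17075}$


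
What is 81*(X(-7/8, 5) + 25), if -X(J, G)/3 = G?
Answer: 810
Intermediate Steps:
X(J, G) = -3*G
81*(X(-7/8, 5) + 25) = 81*(-3*5 + 25) = 81*(-15 + 25) = 81*10 = 810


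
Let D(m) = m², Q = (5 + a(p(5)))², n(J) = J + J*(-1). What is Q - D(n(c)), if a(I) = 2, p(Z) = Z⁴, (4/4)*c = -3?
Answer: 49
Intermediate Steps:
c = -3
n(J) = 0 (n(J) = J - J = 0)
Q = 49 (Q = (5 + 2)² = 7² = 49)
Q - D(n(c)) = 49 - 1*0² = 49 - 1*0 = 49 + 0 = 49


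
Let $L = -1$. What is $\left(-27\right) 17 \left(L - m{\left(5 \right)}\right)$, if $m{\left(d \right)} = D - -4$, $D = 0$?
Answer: $2295$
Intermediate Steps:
$m{\left(d \right)} = 4$ ($m{\left(d \right)} = 0 - -4 = 0 + 4 = 4$)
$\left(-27\right) 17 \left(L - m{\left(5 \right)}\right) = \left(-27\right) 17 \left(-1 - 4\right) = - 459 \left(-1 - 4\right) = \left(-459\right) \left(-5\right) = 2295$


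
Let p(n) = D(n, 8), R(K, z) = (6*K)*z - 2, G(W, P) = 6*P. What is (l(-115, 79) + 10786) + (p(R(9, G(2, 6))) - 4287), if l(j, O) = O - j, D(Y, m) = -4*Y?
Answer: -1075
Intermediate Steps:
R(K, z) = -2 + 6*K*z (R(K, z) = 6*K*z - 2 = -2 + 6*K*z)
p(n) = -4*n
(l(-115, 79) + 10786) + (p(R(9, G(2, 6))) - 4287) = ((79 - 1*(-115)) + 10786) + (-4*(-2 + 6*9*(6*6)) - 4287) = ((79 + 115) + 10786) + (-4*(-2 + 6*9*36) - 4287) = (194 + 10786) + (-4*(-2 + 1944) - 4287) = 10980 + (-4*1942 - 4287) = 10980 + (-7768 - 4287) = 10980 - 12055 = -1075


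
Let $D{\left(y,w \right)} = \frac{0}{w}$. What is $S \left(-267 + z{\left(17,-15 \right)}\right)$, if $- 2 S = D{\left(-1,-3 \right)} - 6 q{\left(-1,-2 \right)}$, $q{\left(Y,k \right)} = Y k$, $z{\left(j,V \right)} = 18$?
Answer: $-1494$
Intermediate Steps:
$D{\left(y,w \right)} = 0$
$S = 6$ ($S = - \frac{0 - 6 \left(\left(-1\right) \left(-2\right)\right)}{2} = - \frac{0 - 12}{2} = \left(- \frac{1}{2}\right) \left(-12\right) = 6$)
$S \left(-267 + z{\left(17,-15 \right)}\right) = 6 \left(-267 + 18\right) = 6 \left(-249\right) = -1494$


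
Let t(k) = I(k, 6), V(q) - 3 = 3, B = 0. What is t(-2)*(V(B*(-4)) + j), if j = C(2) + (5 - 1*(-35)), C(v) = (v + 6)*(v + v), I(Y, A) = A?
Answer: 468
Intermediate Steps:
V(q) = 6 (V(q) = 3 + 3 = 6)
t(k) = 6
C(v) = 2*v*(6 + v) (C(v) = (6 + v)*(2*v) = 2*v*(6 + v))
j = 72 (j = 2*2*(6 + 2) + (5 - 1*(-35)) = 2*2*8 + (5 + 35) = 32 + 40 = 72)
t(-2)*(V(B*(-4)) + j) = 6*(6 + 72) = 6*78 = 468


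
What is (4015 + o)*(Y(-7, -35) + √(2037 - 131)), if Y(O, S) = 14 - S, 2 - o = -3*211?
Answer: 227850 + 4650*√1906 ≈ 4.3086e+5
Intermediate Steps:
o = 635 (o = 2 - (-3)*211 = 2 - 1*(-633) = 2 + 633 = 635)
(4015 + o)*(Y(-7, -35) + √(2037 - 131)) = (4015 + 635)*((14 - 1*(-35)) + √(2037 - 131)) = 4650*((14 + 35) + √1906) = 4650*(49 + √1906) = 227850 + 4650*√1906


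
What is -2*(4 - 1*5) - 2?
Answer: 0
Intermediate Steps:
-2*(4 - 1*5) - 2 = -2*(4 - 5) - 2 = -2*(-1) - 2 = 2 - 2 = 0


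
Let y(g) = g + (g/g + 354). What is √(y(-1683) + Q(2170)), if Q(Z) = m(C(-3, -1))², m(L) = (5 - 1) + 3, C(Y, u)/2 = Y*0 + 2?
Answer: I*√1279 ≈ 35.763*I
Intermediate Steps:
C(Y, u) = 4 (C(Y, u) = 2*(Y*0 + 2) = 2*(0 + 2) = 2*2 = 4)
m(L) = 7 (m(L) = 4 + 3 = 7)
Q(Z) = 49 (Q(Z) = 7² = 49)
y(g) = 355 + g (y(g) = g + (1 + 354) = g + 355 = 355 + g)
√(y(-1683) + Q(2170)) = √((355 - 1683) + 49) = √(-1328 + 49) = √(-1279) = I*√1279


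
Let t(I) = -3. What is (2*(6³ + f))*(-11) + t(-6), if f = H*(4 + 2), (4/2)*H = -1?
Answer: -4689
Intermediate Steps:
H = -½ (H = (½)*(-1) = -½ ≈ -0.50000)
f = -3 (f = -(4 + 2)/2 = -½*6 = -3)
(2*(6³ + f))*(-11) + t(-6) = (2*(6³ - 3))*(-11) - 3 = (2*(216 - 3))*(-11) - 3 = (2*213)*(-11) - 3 = 426*(-11) - 3 = -4686 - 3 = -4689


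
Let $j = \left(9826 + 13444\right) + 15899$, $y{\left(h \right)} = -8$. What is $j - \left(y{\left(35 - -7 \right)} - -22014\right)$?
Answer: $17163$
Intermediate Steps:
$j = 39169$ ($j = 23270 + 15899 = 39169$)
$j - \left(y{\left(35 - -7 \right)} - -22014\right) = 39169 - \left(-8 - -22014\right) = 39169 - \left(-8 + 22014\right) = 39169 - 22006 = 17163$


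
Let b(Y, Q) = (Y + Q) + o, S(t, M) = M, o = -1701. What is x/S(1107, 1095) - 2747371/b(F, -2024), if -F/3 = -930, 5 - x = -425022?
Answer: 61923118/18615 ≈ 3326.5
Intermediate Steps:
x = 425027 (x = 5 - 1*(-425022) = 5 + 425022 = 425027)
F = 2790 (F = -3*(-930) = 2790)
b(Y, Q) = -1701 + Q + Y (b(Y, Q) = (Y + Q) - 1701 = (Q + Y) - 1701 = -1701 + Q + Y)
x/S(1107, 1095) - 2747371/b(F, -2024) = 425027/1095 - 2747371/(-1701 - 2024 + 2790) = 425027*(1/1095) - 2747371/(-935) = 425027/1095 - 2747371*(-1/935) = 425027/1095 + 249761/85 = 61923118/18615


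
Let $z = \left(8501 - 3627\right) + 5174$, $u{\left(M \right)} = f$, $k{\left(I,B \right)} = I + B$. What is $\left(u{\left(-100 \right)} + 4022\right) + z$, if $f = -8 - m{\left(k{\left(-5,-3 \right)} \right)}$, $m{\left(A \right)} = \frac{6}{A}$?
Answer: $\frac{56251}{4} \approx 14063.0$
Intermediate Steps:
$k{\left(I,B \right)} = B + I$
$f = - \frac{29}{4}$ ($f = -8 - \frac{6}{-3 - 5} = -8 - \frac{6}{-8} = -8 - 6 \left(- \frac{1}{8}\right) = -8 - - \frac{3}{4} = -8 + \frac{3}{4} = - \frac{29}{4} \approx -7.25$)
$u{\left(M \right)} = - \frac{29}{4}$
$z = 10048$ ($z = 4874 + 5174 = 10048$)
$\left(u{\left(-100 \right)} + 4022\right) + z = \left(- \frac{29}{4} + 4022\right) + 10048 = \frac{16059}{4} + 10048 = \frac{56251}{4}$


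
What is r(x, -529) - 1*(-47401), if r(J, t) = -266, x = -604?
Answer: 47135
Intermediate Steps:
r(x, -529) - 1*(-47401) = -266 - 1*(-47401) = -266 + 47401 = 47135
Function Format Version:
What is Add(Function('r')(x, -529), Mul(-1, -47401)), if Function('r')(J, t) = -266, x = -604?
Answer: 47135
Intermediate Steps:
Add(Function('r')(x, -529), Mul(-1, -47401)) = Add(-266, Mul(-1, -47401)) = Add(-266, 47401) = 47135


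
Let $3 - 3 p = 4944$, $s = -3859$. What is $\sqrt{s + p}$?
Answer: $i \sqrt{5506} \approx 74.202 i$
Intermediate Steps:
$p = -1647$ ($p = 1 - 1648 = -1647$)
$\sqrt{s + p} = \sqrt{-3859 - 1647} = \sqrt{-5506} = i \sqrt{5506}$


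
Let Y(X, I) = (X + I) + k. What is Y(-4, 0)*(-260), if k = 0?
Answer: 1040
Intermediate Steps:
Y(X, I) = I + X (Y(X, I) = (X + I) + 0 = (I + X) + 0 = I + X)
Y(-4, 0)*(-260) = (0 - 4)*(-260) = -4*(-260) = 1040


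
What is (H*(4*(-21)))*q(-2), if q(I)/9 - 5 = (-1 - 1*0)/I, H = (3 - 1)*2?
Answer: -16632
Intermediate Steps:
H = 4 (H = 2*2 = 4)
q(I) = 45 - 9/I (q(I) = 45 + 9*((-1 - 1*0)/I) = 45 + 9*((-1 + 0)/I) = 45 + 9*(-1/I) = 45 - 9/I)
(H*(4*(-21)))*q(-2) = (4*(4*(-21)))*(45 - 9/(-2)) = (4*(-84))*(45 - 9*(-1/2)) = -336*(45 + 9/2) = -336*99/2 = -16632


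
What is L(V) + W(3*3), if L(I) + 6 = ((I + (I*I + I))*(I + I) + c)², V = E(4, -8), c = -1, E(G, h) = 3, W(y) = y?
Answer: 7924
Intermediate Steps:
V = 3
L(I) = -6 + (-1 + 2*I*(I² + 2*I))² (L(I) = -6 + ((I + (I*I + I))*(I + I) - 1)² = -6 + ((I + (I² + I))*(2*I) - 1)² = -6 + ((I + (I + I²))*(2*I) - 1)² = -6 + ((I² + 2*I)*(2*I) - 1)² = -6 + (2*I*(I² + 2*I) - 1)² = -6 + (-1 + 2*I*(I² + 2*I))²)
L(V) + W(3*3) = (-6 + (-1 + 2*3³ + 4*3²)²) + 3*3 = (-6 + (-1 + 2*27 + 4*9)²) + 9 = (-6 + (-1 + 54 + 36)²) + 9 = (-6 + 89²) + 9 = (-6 + 7921) + 9 = 7915 + 9 = 7924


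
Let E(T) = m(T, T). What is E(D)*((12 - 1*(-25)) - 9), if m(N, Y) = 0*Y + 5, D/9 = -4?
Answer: 140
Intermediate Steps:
D = -36 (D = 9*(-4) = -36)
m(N, Y) = 5 (m(N, Y) = 0 + 5 = 5)
E(T) = 5
E(D)*((12 - 1*(-25)) - 9) = 5*((12 - 1*(-25)) - 9) = 5*((12 + 25) - 9) = 5*(37 - 9) = 5*28 = 140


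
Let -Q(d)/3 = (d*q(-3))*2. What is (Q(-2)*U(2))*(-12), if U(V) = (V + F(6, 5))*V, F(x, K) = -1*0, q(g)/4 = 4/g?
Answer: 3072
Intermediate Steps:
q(g) = 16/g (q(g) = 4*(4/g) = 16/g)
F(x, K) = 0
Q(d) = 32*d (Q(d) = -3*d*(16/(-3))*2 = -3*d*(16*(-⅓))*2 = -3*d*(-16/3)*2 = -3*(-16*d/3)*2 = -(-32)*d = 32*d)
U(V) = V² (U(V) = (V + 0)*V = V*V = V²)
(Q(-2)*U(2))*(-12) = ((32*(-2))*2²)*(-12) = -64*4*(-12) = -256*(-12) = 3072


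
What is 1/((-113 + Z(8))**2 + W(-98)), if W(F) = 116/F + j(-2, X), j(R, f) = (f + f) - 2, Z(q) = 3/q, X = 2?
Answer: 3136/39780809 ≈ 7.8832e-5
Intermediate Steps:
j(R, f) = -2 + 2*f (j(R, f) = 2*f - 2 = -2 + 2*f)
W(F) = 2 + 116/F (W(F) = 116/F + (-2 + 2*2) = 116/F + (-2 + 4) = 116/F + 2 = 2 + 116/F)
1/((-113 + Z(8))**2 + W(-98)) = 1/((-113 + 3/8)**2 + (2 + 116/(-98))) = 1/((-113 + 3*(1/8))**2 + (2 + 116*(-1/98))) = 1/((-113 + 3/8)**2 + (2 - 58/49)) = 1/((-901/8)**2 + 40/49) = 1/(811801/64 + 40/49) = 1/(39780809/3136) = 3136/39780809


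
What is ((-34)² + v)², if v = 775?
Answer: 3728761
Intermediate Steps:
((-34)² + v)² = ((-34)² + 775)² = (1156 + 775)² = 1931² = 3728761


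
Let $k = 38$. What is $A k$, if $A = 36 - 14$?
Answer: $836$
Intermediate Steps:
$A = 22$
$A k = 22 \cdot 38 = 836$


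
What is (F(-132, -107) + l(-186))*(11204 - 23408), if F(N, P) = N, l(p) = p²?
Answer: -420598656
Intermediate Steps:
(F(-132, -107) + l(-186))*(11204 - 23408) = (-132 + (-186)²)*(11204 - 23408) = (-132 + 34596)*(-12204) = 34464*(-12204) = -420598656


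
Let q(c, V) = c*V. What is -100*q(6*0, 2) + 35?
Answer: 35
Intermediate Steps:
q(c, V) = V*c
-100*q(6*0, 2) + 35 = -200*6*0 + 35 = -200*0 + 35 = -100*0 + 35 = 0 + 35 = 35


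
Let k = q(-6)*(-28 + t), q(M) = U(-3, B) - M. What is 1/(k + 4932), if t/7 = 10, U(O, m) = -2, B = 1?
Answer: 1/5100 ≈ 0.00019608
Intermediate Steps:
q(M) = -2 - M
t = 70 (t = 7*10 = 70)
k = 168 (k = (-2 - 1*(-6))*(-28 + 70) = (-2 + 6)*42 = 4*42 = 168)
1/(k + 4932) = 1/(168 + 4932) = 1/5100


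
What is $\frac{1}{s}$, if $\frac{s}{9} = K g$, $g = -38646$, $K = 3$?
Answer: $- \frac{1}{1043442} \approx -9.5837 \cdot 10^{-7}$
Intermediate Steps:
$s = -1043442$ ($s = 9 \cdot 3 \left(-38646\right) = 9 \left(-115938\right) = -1043442$)
$\frac{1}{s} = \frac{1}{-1043442} = - \frac{1}{1043442}$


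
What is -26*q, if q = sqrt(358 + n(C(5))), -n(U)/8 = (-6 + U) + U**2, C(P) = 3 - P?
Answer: -26*sqrt(390) ≈ -513.46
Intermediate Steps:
n(U) = 48 - 8*U - 8*U**2 (n(U) = -8*((-6 + U) + U**2) = -8*(-6 + U + U**2) = 48 - 8*U - 8*U**2)
q = sqrt(390) (q = sqrt(358 + (48 - 8*(3 - 1*5) - 8*(3 - 1*5)**2)) = sqrt(358 + (48 - 8*(3 - 5) - 8*(3 - 5)**2)) = sqrt(358 + (48 - 8*(-2) - 8*(-2)**2)) = sqrt(358 + (48 + 16 - 8*4)) = sqrt(358 + (48 + 16 - 32)) = sqrt(358 + 32) = sqrt(390) ≈ 19.748)
-26*q = -26*sqrt(390)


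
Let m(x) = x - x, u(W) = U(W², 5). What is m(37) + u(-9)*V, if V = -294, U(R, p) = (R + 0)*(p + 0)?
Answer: -119070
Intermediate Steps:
U(R, p) = R*p
u(W) = 5*W² (u(W) = W²*5 = 5*W²)
m(x) = 0
m(37) + u(-9)*V = 0 + (5*(-9)²)*(-294) = 0 + (5*81)*(-294) = 0 + 405*(-294) = 0 - 119070 = -119070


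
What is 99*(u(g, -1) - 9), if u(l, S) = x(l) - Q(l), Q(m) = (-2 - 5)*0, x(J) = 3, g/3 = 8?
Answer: -594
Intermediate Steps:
g = 24 (g = 3*8 = 24)
Q(m) = 0 (Q(m) = -7*0 = 0)
u(l, S) = 3 (u(l, S) = 3 - 1*0 = 3 + 0 = 3)
99*(u(g, -1) - 9) = 99*(3 - 9) = 99*(-6) = -594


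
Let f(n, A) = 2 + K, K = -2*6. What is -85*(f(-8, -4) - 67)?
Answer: 6545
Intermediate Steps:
K = -12
f(n, A) = -10 (f(n, A) = 2 - 12 = -10)
-85*(f(-8, -4) - 67) = -85*(-10 - 67) = -85*(-77) = 6545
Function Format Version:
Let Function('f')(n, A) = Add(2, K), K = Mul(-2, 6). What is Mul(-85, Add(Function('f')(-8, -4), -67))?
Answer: 6545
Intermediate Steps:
K = -12
Function('f')(n, A) = -10 (Function('f')(n, A) = Add(2, -12) = -10)
Mul(-85, Add(Function('f')(-8, -4), -67)) = Mul(-85, Add(-10, -67)) = Mul(-85, -77) = 6545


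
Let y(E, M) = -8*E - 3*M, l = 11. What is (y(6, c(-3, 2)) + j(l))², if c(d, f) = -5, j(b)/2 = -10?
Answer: 2809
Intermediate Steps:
j(b) = -20 (j(b) = 2*(-10) = -20)
(y(6, c(-3, 2)) + j(l))² = ((-8*6 - 3*(-5)) - 20)² = ((-48 + 15) - 20)² = (-33 - 20)² = (-53)² = 2809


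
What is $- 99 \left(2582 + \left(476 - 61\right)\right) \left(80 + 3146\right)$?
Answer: $-957163878$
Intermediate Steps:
$- 99 \left(2582 + \left(476 - 61\right)\right) \left(80 + 3146\right) = - 99 \left(2582 + \left(476 - 61\right)\right) 3226 = - 99 \left(2582 + 415\right) 3226 = - 99 \cdot 2997 \cdot 3226 = \left(-99\right) 9668322 = -957163878$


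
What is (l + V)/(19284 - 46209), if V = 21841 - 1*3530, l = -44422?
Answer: 26111/26925 ≈ 0.96977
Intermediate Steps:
V = 18311 (V = 21841 - 3530 = 18311)
(l + V)/(19284 - 46209) = (-44422 + 18311)/(19284 - 46209) = -26111/(-26925) = -26111*(-1/26925) = 26111/26925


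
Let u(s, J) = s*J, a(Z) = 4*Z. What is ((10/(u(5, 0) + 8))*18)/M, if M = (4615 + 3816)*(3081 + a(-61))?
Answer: 45/47837494 ≈ 9.4068e-7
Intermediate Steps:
u(s, J) = J*s
M = 23918747 (M = (4615 + 3816)*(3081 + 4*(-61)) = 8431*(3081 - 244) = 8431*2837 = 23918747)
((10/(u(5, 0) + 8))*18)/M = ((10/(0*5 + 8))*18)/23918747 = ((10/(0 + 8))*18)*(1/23918747) = ((10/8)*18)*(1/23918747) = (((⅛)*10)*18)*(1/23918747) = ((5/4)*18)*(1/23918747) = (45/2)*(1/23918747) = 45/47837494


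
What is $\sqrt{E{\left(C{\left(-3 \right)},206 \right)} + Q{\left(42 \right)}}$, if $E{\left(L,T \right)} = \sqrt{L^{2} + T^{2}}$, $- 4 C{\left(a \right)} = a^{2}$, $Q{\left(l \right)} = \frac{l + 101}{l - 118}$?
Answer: $\frac{\sqrt{-2717 + 361 \sqrt{679057}}}{38} \approx 14.287$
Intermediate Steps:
$Q{\left(l \right)} = \frac{101 + l}{-118 + l}$
$C{\left(a \right)} = - \frac{a^{2}}{4}$
$\sqrt{E{\left(C{\left(-3 \right)},206 \right)} + Q{\left(42 \right)}} = \sqrt{\sqrt{\left(- \frac{\left(-3\right)^{2}}{4}\right)^{2} + 206^{2}} + \frac{101 + 42}{-118 + 42}} = \sqrt{\sqrt{\left(\left(- \frac{1}{4}\right) 9\right)^{2} + 42436} + \frac{1}{-76} \cdot 143} = \sqrt{\sqrt{\left(- \frac{9}{4}\right)^{2} + 42436} - \frac{143}{76}} = \sqrt{\sqrt{\frac{81}{16} + 42436} - \frac{143}{76}} = \sqrt{\sqrt{\frac{679057}{16}} - \frac{143}{76}} = \sqrt{\frac{\sqrt{679057}}{4} - \frac{143}{76}} = \sqrt{- \frac{143}{76} + \frac{\sqrt{679057}}{4}}$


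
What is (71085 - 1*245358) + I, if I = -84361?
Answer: -258634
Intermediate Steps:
(71085 - 1*245358) + I = (71085 - 1*245358) - 84361 = (71085 - 245358) - 84361 = -174273 - 84361 = -258634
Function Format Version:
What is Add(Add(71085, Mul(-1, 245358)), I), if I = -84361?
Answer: -258634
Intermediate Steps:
Add(Add(71085, Mul(-1, 245358)), I) = Add(Add(71085, Mul(-1, 245358)), -84361) = Add(Add(71085, -245358), -84361) = Add(-174273, -84361) = -258634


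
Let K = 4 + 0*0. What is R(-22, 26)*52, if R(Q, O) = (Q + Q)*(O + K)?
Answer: -68640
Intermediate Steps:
K = 4 (K = 4 + 0 = 4)
R(Q, O) = 2*Q*(4 + O) (R(Q, O) = (Q + Q)*(O + 4) = (2*Q)*(4 + O) = 2*Q*(4 + O))
R(-22, 26)*52 = (2*(-22)*(4 + 26))*52 = (2*(-22)*30)*52 = -1320*52 = -68640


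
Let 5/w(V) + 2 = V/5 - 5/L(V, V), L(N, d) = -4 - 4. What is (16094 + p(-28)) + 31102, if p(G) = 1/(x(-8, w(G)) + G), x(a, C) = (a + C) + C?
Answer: 492914745/10444 ≈ 47196.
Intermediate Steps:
L(N, d) = -8
w(V) = 5/(-11/8 + V/5) (w(V) = 5/(-2 + (V/5 - 5/(-8))) = 5/(-2 + (V*(1/5) - 5*(-1/8))) = 5/(-2 + (V/5 + 5/8)) = 5/(-2 + (5/8 + V/5)) = 5/(-11/8 + V/5))
x(a, C) = a + 2*C (x(a, C) = (C + a) + C = a + 2*C)
p(G) = 1/(-8 + G + 400/(-55 + 8*G)) (p(G) = 1/((-8 + 2*(200/(-55 + 8*G))) + G) = 1/((-8 + 400/(-55 + 8*G)) + G) = 1/(-8 + G + 400/(-55 + 8*G)))
(16094 + p(-28)) + 31102 = (16094 + (-55 + 8*(-28))/(400 + (8 - 1*(-28))*(55 - 8*(-28)))) + 31102 = (16094 + (-55 - 224)/(400 + (8 + 28)*(55 + 224))) + 31102 = (16094 - 279/(400 + 36*279)) + 31102 = (16094 - 279/(400 + 10044)) + 31102 = (16094 - 279/10444) + 31102 = 168085457/10444 + 31102 = 492914745/10444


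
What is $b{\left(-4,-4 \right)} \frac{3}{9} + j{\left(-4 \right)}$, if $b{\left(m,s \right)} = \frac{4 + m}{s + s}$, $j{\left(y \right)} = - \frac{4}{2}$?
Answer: $-2$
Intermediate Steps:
$j{\left(y \right)} = -2$ ($j{\left(y \right)} = - \frac{4}{2} = \left(-1\right) 2 = -2$)
$b{\left(m,s \right)} = \frac{4 + m}{2 s}$
$b{\left(-4,-4 \right)} \frac{3}{9} + j{\left(-4 \right)} = \frac{4 - 4}{2 \left(-4\right)} \frac{3}{9} - 2 = \frac{1}{2} \left(- \frac{1}{4}\right) 0 \cdot 3 \cdot \frac{1}{9} - 2 = 0 \cdot \frac{1}{3} - 2 = 0 - 2 = -2$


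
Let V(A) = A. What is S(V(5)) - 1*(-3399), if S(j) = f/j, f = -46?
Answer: 16949/5 ≈ 3389.8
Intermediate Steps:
S(j) = -46/j
S(V(5)) - 1*(-3399) = -46/5 - 1*(-3399) = -46*1/5 + 3399 = -46/5 + 3399 = 16949/5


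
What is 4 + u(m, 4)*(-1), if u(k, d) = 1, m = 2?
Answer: 3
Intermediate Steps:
4 + u(m, 4)*(-1) = 4 + 1*(-1) = 4 - 1 = 3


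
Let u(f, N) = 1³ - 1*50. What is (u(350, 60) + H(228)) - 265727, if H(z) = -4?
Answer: -265780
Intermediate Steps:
u(f, N) = -49 (u(f, N) = 1 - 50 = -49)
(u(350, 60) + H(228)) - 265727 = (-49 - 4) - 265727 = -53 - 265727 = -265780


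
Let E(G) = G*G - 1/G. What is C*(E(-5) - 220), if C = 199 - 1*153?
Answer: -44804/5 ≈ -8960.8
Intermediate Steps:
E(G) = G² - 1/G
C = 46 (C = 199 - 153 = 46)
C*(E(-5) - 220) = 46*((-1 + (-5)³)/(-5) - 220) = 46*(-(-1 - 125)/5 - 220) = 46*(-⅕*(-126) - 220) = 46*(126/5 - 220) = 46*(-974/5) = -44804/5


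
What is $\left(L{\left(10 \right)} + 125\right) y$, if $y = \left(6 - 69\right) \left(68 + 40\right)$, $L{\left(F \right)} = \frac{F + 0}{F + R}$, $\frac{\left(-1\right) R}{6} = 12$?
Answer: $- \frac{26331480}{31} \approx -8.494 \cdot 10^{5}$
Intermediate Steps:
$R = -72$ ($R = \left(-6\right) 12 = -72$)
$L{\left(F \right)} = \frac{F}{-72 + F}$ ($L{\left(F \right)} = \frac{F + 0}{F - 72} = \frac{F}{-72 + F}$)
$y = -6804$ ($y = \left(-63\right) 108 = -6804$)
$\left(L{\left(10 \right)} + 125\right) y = \left(\frac{10}{-72 + 10} + 125\right) \left(-6804\right) = \left(\frac{10}{-62} + 125\right) \left(-6804\right) = \left(10 \left(- \frac{1}{62}\right) + 125\right) \left(-6804\right) = \left(- \frac{5}{31} + 125\right) \left(-6804\right) = \frac{3870}{31} \left(-6804\right) = - \frac{26331480}{31}$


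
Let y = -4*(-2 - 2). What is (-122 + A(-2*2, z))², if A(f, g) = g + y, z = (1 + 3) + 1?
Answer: 10201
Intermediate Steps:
z = 5 (z = 4 + 1 = 5)
y = 16 (y = -4*(-4) = 16)
A(f, g) = 16 + g (A(f, g) = g + 16 = 16 + g)
(-122 + A(-2*2, z))² = (-122 + (16 + 5))² = (-122 + 21)² = (-101)² = 10201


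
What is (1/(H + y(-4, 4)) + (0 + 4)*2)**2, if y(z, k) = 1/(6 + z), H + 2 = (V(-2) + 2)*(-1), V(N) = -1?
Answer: 1444/25 ≈ 57.760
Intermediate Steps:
H = -3 (H = -2 + (-1 + 2)*(-1) = -2 + 1*(-1) = -2 - 1 = -3)
(1/(H + y(-4, 4)) + (0 + 4)*2)**2 = (1/(-3 + 1/(6 - 4)) + (0 + 4)*2)**2 = (1/(-3 + 1/2) + 4*2)**2 = (1/(-3 + 1/2) + 8)**2 = (1/(-5/2) + 8)**2 = (-2/5 + 8)**2 = (38/5)**2 = 1444/25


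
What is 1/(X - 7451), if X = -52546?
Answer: -1/59997 ≈ -1.6668e-5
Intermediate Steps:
1/(X - 7451) = 1/(-52546 - 7451) = 1/(-59997) = -1/59997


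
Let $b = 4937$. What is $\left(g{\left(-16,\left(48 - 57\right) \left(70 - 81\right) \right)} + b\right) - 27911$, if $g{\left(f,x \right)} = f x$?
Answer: $-24558$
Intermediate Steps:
$\left(g{\left(-16,\left(48 - 57\right) \left(70 - 81\right) \right)} + b\right) - 27911 = \left(- 16 \left(48 - 57\right) \left(70 - 81\right) + 4937\right) - 27911 = \left(- 16 \left(\left(-9\right) \left(-11\right)\right) + 4937\right) - 27911 = \left(\left(-16\right) 99 + 4937\right) - 27911 = \left(-1584 + 4937\right) - 27911 = 3353 - 27911 = -24558$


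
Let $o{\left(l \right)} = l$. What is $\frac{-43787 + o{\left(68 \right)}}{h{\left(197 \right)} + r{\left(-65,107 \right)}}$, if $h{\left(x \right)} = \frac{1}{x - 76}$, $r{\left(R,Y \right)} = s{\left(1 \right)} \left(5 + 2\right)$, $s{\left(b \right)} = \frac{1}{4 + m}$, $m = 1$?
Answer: $- \frac{8816665}{284} \approx -31045.0$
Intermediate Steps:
$s{\left(b \right)} = \frac{1}{5}$ ($s{\left(b \right)} = \frac{1}{4 + 1} = \frac{1}{5}$)
$r{\left(R,Y \right)} = \frac{7}{5}$ ($r{\left(R,Y \right)} = \frac{5 + 2}{5} = \frac{1}{5} \cdot 7 = \frac{7}{5}$)
$h{\left(x \right)} = \frac{1}{-76 + x}$
$\frac{-43787 + o{\left(68 \right)}}{h{\left(197 \right)} + r{\left(-65,107 \right)}} = \frac{-43787 + 68}{\frac{1}{-76 + 197} + \frac{7}{5}} = - \frac{43719}{\frac{1}{121} + \frac{7}{5}} = - \frac{43719}{\frac{852}{605}} = \left(-43719\right) \frac{605}{852} = - \frac{8816665}{284}$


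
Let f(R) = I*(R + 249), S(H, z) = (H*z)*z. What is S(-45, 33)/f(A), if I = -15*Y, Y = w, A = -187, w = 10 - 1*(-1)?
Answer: 297/62 ≈ 4.7903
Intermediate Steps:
w = 11 (w = 10 + 1 = 11)
S(H, z) = H*z²
Y = 11
I = -165 (I = -15*11 = -165)
f(R) = -41085 - 165*R (f(R) = -165*(R + 249) = -165*(249 + R) = -41085 - 165*R)
S(-45, 33)/f(A) = (-45*33²)/(-41085 - 165*(-187)) = (-45*1089)/(-41085 + 30855) = -49005/(-10230) = -49005*(-1/10230) = 297/62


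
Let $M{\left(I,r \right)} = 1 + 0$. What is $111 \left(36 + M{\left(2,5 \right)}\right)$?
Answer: $4107$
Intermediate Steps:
$M{\left(I,r \right)} = 1$
$111 \left(36 + M{\left(2,5 \right)}\right) = 111 \left(36 + 1\right) = 111 \cdot 37 = 4107$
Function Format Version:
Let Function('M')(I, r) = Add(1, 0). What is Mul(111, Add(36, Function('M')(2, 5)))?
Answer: 4107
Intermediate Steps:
Function('M')(I, r) = 1
Mul(111, Add(36, Function('M')(2, 5))) = Mul(111, Add(36, 1)) = Mul(111, 37) = 4107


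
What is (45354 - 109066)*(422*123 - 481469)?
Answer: 27368317856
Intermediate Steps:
(45354 - 109066)*(422*123 - 481469) = -63712*(51906 - 481469) = -63712*(-429563) = 27368317856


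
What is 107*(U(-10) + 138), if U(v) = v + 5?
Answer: 14231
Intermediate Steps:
U(v) = 5 + v
107*(U(-10) + 138) = 107*((5 - 10) + 138) = 107*(-5 + 138) = 107*133 = 14231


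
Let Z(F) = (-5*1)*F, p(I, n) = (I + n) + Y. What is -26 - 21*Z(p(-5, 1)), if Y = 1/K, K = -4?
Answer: -1889/4 ≈ -472.25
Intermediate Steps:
Y = -¼ (Y = 1/(-4) = -¼ ≈ -0.25000)
p(I, n) = -¼ + I + n (p(I, n) = (I + n) - ¼ = -¼ + I + n)
Z(F) = -5*F
-26 - 21*Z(p(-5, 1)) = -26 - (-105)*(-¼ - 5 + 1) = -26 - (-105)*(-17)/4 = -26 - 21*85/4 = -26 - 1785/4 = -1889/4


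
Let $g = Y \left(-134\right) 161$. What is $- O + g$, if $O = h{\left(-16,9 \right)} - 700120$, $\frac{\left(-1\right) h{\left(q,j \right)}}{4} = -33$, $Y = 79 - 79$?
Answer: $699988$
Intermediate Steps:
$Y = 0$ ($Y = 79 - 79 = 0$)
$h{\left(q,j \right)} = 132$ ($h{\left(q,j \right)} = \left(-4\right) \left(-33\right) = 132$)
$g = 0$ ($g = 0 \left(-134\right) 161 = 0 \cdot 161 = 0$)
$O = -699988$ ($O = 132 - 700120 = -699988$)
$- O + g = \left(-1\right) \left(-699988\right) + 0 = 699988 + 0 = 699988$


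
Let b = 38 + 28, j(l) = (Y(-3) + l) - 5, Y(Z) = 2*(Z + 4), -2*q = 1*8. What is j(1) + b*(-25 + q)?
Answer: -1916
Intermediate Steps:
q = -4 (q = -8/2 = -½*8 = -4)
Y(Z) = 8 + 2*Z (Y(Z) = 2*(4 + Z) = 8 + 2*Z)
j(l) = -3 + l (j(l) = ((8 + 2*(-3)) + l) - 5 = ((8 - 6) + l) - 5 = (2 + l) - 5 = -3 + l)
b = 66
j(1) + b*(-25 + q) = (-3 + 1) + 66*(-25 - 4) = -2 + 66*(-29) = -2 - 1914 = -1916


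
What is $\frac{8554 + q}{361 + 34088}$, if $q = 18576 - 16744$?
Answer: $\frac{3462}{11483} \approx 0.30149$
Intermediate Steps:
$q = 1832$ ($q = 18576 - 16744 = 1832$)
$\frac{8554 + q}{361 + 34088} = \frac{8554 + 1832}{361 + 34088} = \frac{10386}{34449} = 10386 \cdot \frac{1}{34449} = \frac{3462}{11483}$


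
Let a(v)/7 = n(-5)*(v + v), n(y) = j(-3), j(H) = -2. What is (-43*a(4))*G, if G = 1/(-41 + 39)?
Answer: -2408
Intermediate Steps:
n(y) = -2
G = -1/2 (G = 1/(-2) = -1/2 ≈ -0.50000)
a(v) = -28*v (a(v) = 7*(-2*(v + v)) = 7*(-4*v) = -28*v)
(-43*a(4))*G = -(-1204)*4*(-1/2) = -43*(-112)*(-1/2) = 4816*(-1/2) = -2408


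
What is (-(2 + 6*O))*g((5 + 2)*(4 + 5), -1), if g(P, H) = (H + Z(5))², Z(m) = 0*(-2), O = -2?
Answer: 10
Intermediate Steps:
Z(m) = 0
g(P, H) = H² (g(P, H) = (H + 0)² = H²)
(-(2 + 6*O))*g((5 + 2)*(4 + 5), -1) = -(2 + 6*(-2))*(-1)² = -(2 - 12)*1 = -1*(-10)*1 = 10*1 = 10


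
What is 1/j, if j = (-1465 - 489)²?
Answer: 1/3818116 ≈ 2.6191e-7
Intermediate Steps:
j = 3818116 (j = (-1954)² = 3818116)
1/j = 1/3818116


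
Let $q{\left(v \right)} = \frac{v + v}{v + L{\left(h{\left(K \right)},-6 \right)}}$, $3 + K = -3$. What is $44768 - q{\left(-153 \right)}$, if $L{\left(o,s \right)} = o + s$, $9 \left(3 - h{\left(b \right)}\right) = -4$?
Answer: $\frac{31336223}{700} \approx 44766.0$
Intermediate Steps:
$K = -6$ ($K = -3 - 3 = -6$)
$h{\left(b \right)} = \frac{31}{9}$ ($h{\left(b \right)} = 3 - - \frac{4}{9} = 3 + \frac{4}{9} = \frac{31}{9}$)
$q{\left(v \right)} = \frac{2 v}{- \frac{23}{9} + v}$ ($q{\left(v \right)} = \frac{v + v}{v + \left(\frac{31}{9} - 6\right)} = \frac{2 v}{v - \frac{23}{9}} = \frac{2 v}{- \frac{23}{9} + v}$)
$44768 - q{\left(-153 \right)} = 44768 - 18 \left(-153\right) \frac{1}{-23 + 9 \left(-153\right)} = 44768 - 18 \left(-153\right) \frac{1}{-23 - 1377} = 44768 - 18 \left(-153\right) \frac{1}{-1400} = 44768 - 18 \left(-153\right) \left(- \frac{1}{1400}\right) = 44768 - \frac{1377}{700} = \frac{31336223}{700}$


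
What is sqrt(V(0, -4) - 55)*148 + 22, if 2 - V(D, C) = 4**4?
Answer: 22 + 148*I*sqrt(309) ≈ 22.0 + 2601.6*I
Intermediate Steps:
V(D, C) = -254 (V(D, C) = 2 - 1*4**4 = 2 - 1*256 = 2 - 256 = -254)
sqrt(V(0, -4) - 55)*148 + 22 = sqrt(-254 - 55)*148 + 22 = sqrt(-309)*148 + 22 = (I*sqrt(309))*148 + 22 = 148*I*sqrt(309) + 22 = 22 + 148*I*sqrt(309)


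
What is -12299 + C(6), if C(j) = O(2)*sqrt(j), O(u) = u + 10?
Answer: -12299 + 12*sqrt(6) ≈ -12270.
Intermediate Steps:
O(u) = 10 + u
C(j) = 12*sqrt(j) (C(j) = (10 + 2)*sqrt(j) = 12*sqrt(j))
-12299 + C(6) = -12299 + 12*sqrt(6)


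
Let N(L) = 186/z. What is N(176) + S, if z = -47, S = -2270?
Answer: -106876/47 ≈ -2274.0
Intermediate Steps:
N(L) = -186/47 (N(L) = 186/(-47) = 186*(-1/47) = -186/47)
N(176) + S = -186/47 - 2270 = -106876/47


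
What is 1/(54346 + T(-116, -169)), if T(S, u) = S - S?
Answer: 1/54346 ≈ 1.8401e-5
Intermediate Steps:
T(S, u) = 0
1/(54346 + T(-116, -169)) = 1/(54346 + 0) = 1/54346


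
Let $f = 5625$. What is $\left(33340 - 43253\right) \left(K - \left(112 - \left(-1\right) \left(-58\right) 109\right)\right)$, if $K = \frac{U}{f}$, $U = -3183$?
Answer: $- \frac{115413976057}{1875} \approx -6.1554 \cdot 10^{7}$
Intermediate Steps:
$K = - \frac{1061}{1875}$ ($K = - \frac{3183}{5625} = \left(-3183\right) \frac{1}{5625} = - \frac{1061}{1875} \approx -0.56587$)
$\left(33340 - 43253\right) \left(K - \left(112 - \left(-1\right) \left(-58\right) 109\right)\right) = \left(33340 - 43253\right) \left(- \frac{1061}{1875} - \left(112 - \left(-1\right) \left(-58\right) 109\right)\right) = - 9913 \left(- \frac{1061}{1875} + \left(58 \cdot 109 - 112\right)\right) = - 9913 \left(- \frac{1061}{1875} + \left(6322 - 112\right)\right) = - 9913 \left(- \frac{1061}{1875} + 6210\right) = \left(-9913\right) \frac{11642689}{1875} = - \frac{115413976057}{1875}$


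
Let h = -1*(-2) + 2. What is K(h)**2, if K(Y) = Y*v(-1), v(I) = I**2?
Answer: 16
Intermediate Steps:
h = 4 (h = 2 + 2 = 4)
K(Y) = Y (K(Y) = Y*(-1)**2 = Y*1 = Y)
K(h)**2 = 4**2 = 16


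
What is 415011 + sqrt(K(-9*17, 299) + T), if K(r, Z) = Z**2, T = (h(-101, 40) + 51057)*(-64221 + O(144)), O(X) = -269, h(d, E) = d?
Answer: 415011 + 7*I*sqrt(67062511) ≈ 4.1501e+5 + 57324.0*I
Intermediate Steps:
T = -3286152440 (T = (-101 + 51057)*(-64221 - 269) = 50956*(-64490) = -3286152440)
415011 + sqrt(K(-9*17, 299) + T) = 415011 + sqrt(299**2 - 3286152440) = 415011 + sqrt(89401 - 3286152440) = 415011 + sqrt(-3286063039) = 415011 + 7*I*sqrt(67062511)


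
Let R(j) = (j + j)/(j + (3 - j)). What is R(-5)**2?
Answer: 100/9 ≈ 11.111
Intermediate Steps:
R(j) = 2*j/3 (R(j) = (2*j)/3 = (2*j)*(1/3) = 2*j/3)
R(-5)**2 = ((2/3)*(-5))**2 = (-10/3)**2 = 100/9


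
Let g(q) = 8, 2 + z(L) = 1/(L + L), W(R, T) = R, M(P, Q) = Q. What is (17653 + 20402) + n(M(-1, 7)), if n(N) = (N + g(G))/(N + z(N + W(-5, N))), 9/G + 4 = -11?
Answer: 266405/7 ≈ 38058.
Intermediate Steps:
z(L) = -2 + 1/(2*L) (z(L) = -2 + 1/(L + L) = -2 + 1/(2*L))
G = -⅗ (G = 9/(-4 - 11) = 9/(-15) = 9*(-1/15) = -⅗ ≈ -0.60000)
n(N) = (8 + N)/(-2 + N + 1/(2*(-5 + N))) (n(N) = (N + 8)/(N + (-2 + 1/(2*(N - 5)))) = (8 + N)/(N + (-2 + 1/(2*(-5 + N)))) = (8 + N)/(-2 + N + 1/(2*(-5 + N))))
(17653 + 20402) + n(M(-1, 7)) = (17653 + 20402) + 2*(-5 + 7)*(8 + 7)/(1 + 2*(-5 + 7)*(-2 + 7)) = 38055 + 2*2*15/(1 + 2*2*5) = 38055 + 2*2*15/(1 + 20) = 38055 + 2*2*15/21 = 38055 + 2*(1/21)*2*15 = 38055 + 20/7 = 266405/7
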